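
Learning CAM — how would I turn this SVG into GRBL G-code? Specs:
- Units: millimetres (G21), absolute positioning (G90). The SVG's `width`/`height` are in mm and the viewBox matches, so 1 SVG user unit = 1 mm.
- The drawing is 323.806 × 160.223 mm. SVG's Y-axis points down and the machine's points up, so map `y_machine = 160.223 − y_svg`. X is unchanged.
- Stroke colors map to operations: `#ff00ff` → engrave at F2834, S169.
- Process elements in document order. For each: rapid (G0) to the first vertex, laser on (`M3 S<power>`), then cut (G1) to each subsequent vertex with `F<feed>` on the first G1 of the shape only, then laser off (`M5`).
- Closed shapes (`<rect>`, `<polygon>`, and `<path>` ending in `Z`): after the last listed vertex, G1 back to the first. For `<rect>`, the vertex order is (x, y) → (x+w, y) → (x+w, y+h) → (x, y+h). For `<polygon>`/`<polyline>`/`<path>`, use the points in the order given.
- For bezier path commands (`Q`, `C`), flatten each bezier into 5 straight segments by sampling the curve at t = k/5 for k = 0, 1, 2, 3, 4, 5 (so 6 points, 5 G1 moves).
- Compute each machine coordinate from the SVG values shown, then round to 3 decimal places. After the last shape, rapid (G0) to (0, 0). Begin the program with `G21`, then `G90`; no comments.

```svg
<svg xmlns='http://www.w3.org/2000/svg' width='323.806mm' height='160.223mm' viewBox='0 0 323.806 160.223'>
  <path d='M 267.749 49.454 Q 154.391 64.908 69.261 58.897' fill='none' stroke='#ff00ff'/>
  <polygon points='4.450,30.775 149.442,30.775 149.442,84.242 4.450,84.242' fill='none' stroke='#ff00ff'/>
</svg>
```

G21
G90
G0 X267.749 Y110.769
M3 S169
G1 X223.535 Y105.446 F2834
G1 X181.579 Y101.840
G1 X141.881 Y99.952
G1 X104.442 Y99.780
G1 X69.261 Y101.326
M5
G0 X4.450 Y129.448
M3 S169
G1 X149.442 Y129.448 F2834
G1 X149.442 Y75.981
G1 X4.450 Y75.981
G1 X4.450 Y129.448
M5
G0 X0.000 Y0.000

Since the viewBox matches the mm dimensions, user units are millimetres directly. The only transform is the Y-flip y_m = 160.223 − y_svg.

Shape 1 is a quadratic bezier drawn with `<path>`. Its stroke #ff00ff means engrave at S169, F2834. After flipping Y the toolpath is (267.749,110.769) → (223.535,105.446) → (181.579,101.840) → (141.881,99.952) → (104.442,99.780) → (69.261,101.326).

Shape 2 is a rectangle drawn with `<polygon>`. Its stroke #ff00ff means engrave at S169, F2834. After flipping Y the toolpath is (4.450,129.448) → (149.442,129.448) → (149.442,75.981) → (4.450,75.981) → (4.450,129.448), returning to the start.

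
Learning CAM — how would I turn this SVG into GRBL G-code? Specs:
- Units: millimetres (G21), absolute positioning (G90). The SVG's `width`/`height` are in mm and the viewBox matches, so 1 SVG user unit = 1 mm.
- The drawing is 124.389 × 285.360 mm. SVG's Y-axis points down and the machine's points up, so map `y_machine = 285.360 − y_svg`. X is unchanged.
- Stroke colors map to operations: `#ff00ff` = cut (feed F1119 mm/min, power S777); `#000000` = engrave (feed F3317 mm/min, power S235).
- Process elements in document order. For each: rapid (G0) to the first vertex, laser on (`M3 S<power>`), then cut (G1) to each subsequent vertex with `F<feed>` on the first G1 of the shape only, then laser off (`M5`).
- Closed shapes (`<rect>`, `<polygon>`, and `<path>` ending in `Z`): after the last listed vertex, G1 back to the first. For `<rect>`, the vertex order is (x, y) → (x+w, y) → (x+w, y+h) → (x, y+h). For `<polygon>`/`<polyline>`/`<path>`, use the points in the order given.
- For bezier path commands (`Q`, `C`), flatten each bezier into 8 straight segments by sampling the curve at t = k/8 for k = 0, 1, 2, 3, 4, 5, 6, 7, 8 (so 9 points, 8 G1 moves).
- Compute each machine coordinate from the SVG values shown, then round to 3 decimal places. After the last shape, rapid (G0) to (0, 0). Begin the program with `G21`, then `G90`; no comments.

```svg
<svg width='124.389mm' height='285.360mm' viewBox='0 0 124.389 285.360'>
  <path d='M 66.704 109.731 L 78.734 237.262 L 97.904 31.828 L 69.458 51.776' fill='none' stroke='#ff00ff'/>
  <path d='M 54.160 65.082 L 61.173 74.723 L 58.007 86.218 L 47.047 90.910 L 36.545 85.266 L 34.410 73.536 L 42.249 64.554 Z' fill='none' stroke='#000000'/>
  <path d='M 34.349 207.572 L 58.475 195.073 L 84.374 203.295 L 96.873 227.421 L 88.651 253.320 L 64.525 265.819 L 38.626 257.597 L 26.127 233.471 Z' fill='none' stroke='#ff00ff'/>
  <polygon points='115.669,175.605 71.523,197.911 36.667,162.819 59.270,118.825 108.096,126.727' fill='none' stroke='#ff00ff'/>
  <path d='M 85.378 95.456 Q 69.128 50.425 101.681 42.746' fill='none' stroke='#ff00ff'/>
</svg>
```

G21
G90
G0 X66.704 Y175.629
M3 S777
G1 X78.734 Y48.098 F1119
G1 X97.904 Y253.532
G1 X69.458 Y233.584
M5
G0 X54.160 Y220.278
M3 S235
G1 X61.173 Y210.637 F3317
G1 X58.007 Y199.142
G1 X47.047 Y194.450
G1 X36.545 Y200.094
G1 X34.410 Y211.824
G1 X42.249 Y220.806
G1 X54.160 Y220.278
M5
G0 X34.349 Y77.788
M3 S777
G1 X58.475 Y90.287 F1119
G1 X84.374 Y82.065
G1 X96.873 Y57.939
G1 X88.651 Y32.040
G1 X64.525 Y19.541
G1 X38.626 Y27.763
G1 X26.127 Y51.889
G1 X34.349 Y77.788
M5
G0 X115.669 Y109.755
M3 S777
G1 X71.523 Y87.449 F1119
G1 X36.667 Y122.541
G1 X59.270 Y166.535
G1 X108.096 Y158.633
G1 X115.669 Y109.755
M5
G0 X85.378 Y189.904
M3 S777
G1 X82.078 Y200.578 F1119
G1 X80.303 Y210.085
G1 X80.053 Y218.425
G1 X81.329 Y225.597
G1 X84.129 Y231.602
G1 X88.455 Y236.440
G1 X94.305 Y240.111
G1 X101.681 Y242.614
M5
G0 X0.000 Y0.000

Since the viewBox matches the mm dimensions, user units are millimetres directly. The only transform is the Y-flip y_m = 285.360 − y_svg.

Shape 1 is a open polyline drawn with `<path>`. Its stroke #ff00ff means cut at S777, F1119. After flipping Y the toolpath is (66.704,175.629) → (78.734,48.098) → (97.904,253.532) → (69.458,233.584).

Shape 2 is a regular polygon drawn with `<path>`. Its stroke #000000 means engrave at S235, F3317. After flipping Y the toolpath is (54.160,220.278) → (61.173,210.637) → (58.007,199.142) → (47.047,194.450) → (36.545,200.094) → (34.410,211.824) → (42.249,220.806) → (54.160,220.278), returning to the start.

Shape 3 is a regular polygon drawn with `<path>`. Its stroke #ff00ff means cut at S777, F1119. After flipping Y the toolpath is (34.349,77.788) → (58.475,90.287) → (84.374,82.065) → (96.873,57.939) → (88.651,32.040) → (64.525,19.541) → (38.626,27.763) → (26.127,51.889) → (34.349,77.788), returning to the start.

Shape 4 is a regular polygon drawn with `<polygon>`. Its stroke #ff00ff means cut at S777, F1119. After flipping Y the toolpath is (115.669,109.755) → (71.523,87.449) → (36.667,122.541) → (59.270,166.535) → (108.096,158.633) → (115.669,109.755), returning to the start.

Shape 5 is a quadratic bezier drawn with `<path>`. Its stroke #ff00ff means cut at S777, F1119. After flipping Y the toolpath is (85.378,189.904) → (82.078,200.578) → (80.303,210.085) → (80.053,218.425) → (81.329,225.597) → (84.129,231.602) → (88.455,236.440) → (94.305,240.111) → (101.681,242.614).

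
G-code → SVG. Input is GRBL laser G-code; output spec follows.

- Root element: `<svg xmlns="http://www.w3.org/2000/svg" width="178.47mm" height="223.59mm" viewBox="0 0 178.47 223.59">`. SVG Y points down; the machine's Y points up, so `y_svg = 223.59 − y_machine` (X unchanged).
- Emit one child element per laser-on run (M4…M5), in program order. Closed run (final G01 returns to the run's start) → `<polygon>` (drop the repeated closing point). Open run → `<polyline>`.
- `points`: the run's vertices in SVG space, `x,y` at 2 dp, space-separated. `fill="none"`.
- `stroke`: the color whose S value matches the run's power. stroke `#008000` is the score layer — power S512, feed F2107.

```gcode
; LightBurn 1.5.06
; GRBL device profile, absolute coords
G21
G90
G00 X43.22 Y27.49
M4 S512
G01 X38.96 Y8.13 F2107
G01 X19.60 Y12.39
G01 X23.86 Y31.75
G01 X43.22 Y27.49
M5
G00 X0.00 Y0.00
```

y_svg = 223.59 − y_m. Every run uses S512, so all elements get stroke `#008000` (score).

[1] closed run; points: 43.22,196.10 38.96,215.46 19.60,211.20 23.86,191.84

<svg xmlns="http://www.w3.org/2000/svg" width="178.47mm" height="223.59mm" viewBox="0 0 178.47 223.59">
  <polygon points="43.22,196.10 38.96,215.46 19.60,211.20 23.86,191.84" fill="none" stroke="#008000"/>
</svg>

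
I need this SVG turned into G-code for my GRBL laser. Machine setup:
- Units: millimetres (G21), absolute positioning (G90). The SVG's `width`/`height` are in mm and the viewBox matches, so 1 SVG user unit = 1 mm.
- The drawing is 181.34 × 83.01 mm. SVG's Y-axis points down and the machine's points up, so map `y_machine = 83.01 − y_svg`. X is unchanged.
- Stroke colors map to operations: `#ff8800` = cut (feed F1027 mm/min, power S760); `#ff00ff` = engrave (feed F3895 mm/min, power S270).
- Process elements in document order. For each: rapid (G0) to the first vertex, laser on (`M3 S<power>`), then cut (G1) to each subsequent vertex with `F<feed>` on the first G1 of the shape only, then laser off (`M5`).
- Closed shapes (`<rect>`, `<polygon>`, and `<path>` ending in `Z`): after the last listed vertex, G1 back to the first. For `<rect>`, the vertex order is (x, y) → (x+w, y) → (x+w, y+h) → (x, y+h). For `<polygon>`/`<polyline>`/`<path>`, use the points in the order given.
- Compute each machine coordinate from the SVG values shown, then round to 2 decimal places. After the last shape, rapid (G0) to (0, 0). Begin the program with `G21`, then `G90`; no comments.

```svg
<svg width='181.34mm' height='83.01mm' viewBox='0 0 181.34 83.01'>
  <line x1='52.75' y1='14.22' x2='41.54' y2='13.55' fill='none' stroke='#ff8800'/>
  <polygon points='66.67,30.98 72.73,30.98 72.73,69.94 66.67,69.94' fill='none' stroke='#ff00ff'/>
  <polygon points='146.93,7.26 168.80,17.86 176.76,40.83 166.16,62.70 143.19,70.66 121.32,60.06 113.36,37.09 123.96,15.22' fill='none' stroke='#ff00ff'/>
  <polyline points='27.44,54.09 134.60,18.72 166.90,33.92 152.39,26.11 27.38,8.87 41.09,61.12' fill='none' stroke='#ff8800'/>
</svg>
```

Since the viewBox matches the mm dimensions, user units are millimetres directly. The only transform is the Y-flip y_m = 83.01 − y_svg.

Shape 1 is a line segment drawn with `<line>`. Its stroke #ff8800 means cut at S760, F1027. After flipping Y the toolpath is (52.75,68.79) → (41.54,69.46).

Shape 2 is a rectangle drawn with `<polygon>`. Its stroke #ff00ff means engrave at S270, F3895. After flipping Y the toolpath is (66.67,52.03) → (72.73,52.03) → (72.73,13.07) → (66.67,13.07) → (66.67,52.03), returning to the start.

Shape 3 is a regular polygon drawn with `<polygon>`. Its stroke #ff00ff means engrave at S270, F3895. After flipping Y the toolpath is (146.93,75.75) → (168.80,65.15) → (176.76,42.18) → (166.16,20.31) → (143.19,12.35) → (121.32,22.95) → (113.36,45.92) → (123.96,67.79) → (146.93,75.75), returning to the start.

Shape 4 is a open polyline drawn with `<polyline>`. Its stroke #ff8800 means cut at S760, F1027. After flipping Y the toolpath is (27.44,28.92) → (134.60,64.29) → (166.90,49.09) → (152.39,56.90) → (27.38,74.14) → (41.09,21.89).

G21
G90
G0 X52.75 Y68.79
M3 S760
G1 X41.54 Y69.46 F1027
M5
G0 X66.67 Y52.03
M3 S270
G1 X72.73 Y52.03 F3895
G1 X72.73 Y13.07
G1 X66.67 Y13.07
G1 X66.67 Y52.03
M5
G0 X146.93 Y75.75
M3 S270
G1 X168.80 Y65.15 F3895
G1 X176.76 Y42.18
G1 X166.16 Y20.31
G1 X143.19 Y12.35
G1 X121.32 Y22.95
G1 X113.36 Y45.92
G1 X123.96 Y67.79
G1 X146.93 Y75.75
M5
G0 X27.44 Y28.92
M3 S760
G1 X134.60 Y64.29 F1027
G1 X166.90 Y49.09
G1 X152.39 Y56.90
G1 X27.38 Y74.14
G1 X41.09 Y21.89
M5
G0 X0.00 Y0.00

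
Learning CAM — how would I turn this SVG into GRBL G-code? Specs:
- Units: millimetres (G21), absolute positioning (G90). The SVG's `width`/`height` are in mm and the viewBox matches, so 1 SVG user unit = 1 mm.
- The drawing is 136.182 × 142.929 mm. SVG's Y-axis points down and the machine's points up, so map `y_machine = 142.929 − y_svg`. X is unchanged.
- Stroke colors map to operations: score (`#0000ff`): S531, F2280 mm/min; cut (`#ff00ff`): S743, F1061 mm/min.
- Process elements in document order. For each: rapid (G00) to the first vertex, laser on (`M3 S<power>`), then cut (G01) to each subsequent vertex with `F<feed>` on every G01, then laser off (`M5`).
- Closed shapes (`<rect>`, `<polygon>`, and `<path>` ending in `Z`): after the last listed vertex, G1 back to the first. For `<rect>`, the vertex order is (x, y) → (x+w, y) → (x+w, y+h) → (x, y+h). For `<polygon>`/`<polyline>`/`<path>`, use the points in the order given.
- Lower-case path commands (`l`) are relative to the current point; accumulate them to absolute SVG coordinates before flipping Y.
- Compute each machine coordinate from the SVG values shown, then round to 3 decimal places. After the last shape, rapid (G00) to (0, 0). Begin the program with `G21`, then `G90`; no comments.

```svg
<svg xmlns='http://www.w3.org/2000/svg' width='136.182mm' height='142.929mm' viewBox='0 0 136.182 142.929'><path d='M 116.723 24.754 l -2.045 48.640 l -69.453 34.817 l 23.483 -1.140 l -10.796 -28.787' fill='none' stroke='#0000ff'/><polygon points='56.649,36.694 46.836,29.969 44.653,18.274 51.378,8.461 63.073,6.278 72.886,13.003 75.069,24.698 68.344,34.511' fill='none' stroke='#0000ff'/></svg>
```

Since the viewBox matches the mm dimensions, user units are millimetres directly. The only transform is the Y-flip y_m = 142.929 − y_svg.

Shape 1 is a open polyline drawn with `<path>`. Its stroke #0000ff means score at S531, F2280. After flipping Y the toolpath is (116.723,118.175) → (114.678,69.535) → (45.225,34.718) → (68.708,35.858) → (57.912,64.645).

Shape 2 is a regular polygon drawn with `<polygon>`. Its stroke #0000ff means score at S531, F2280. After flipping Y the toolpath is (56.649,106.235) → (46.836,112.960) → (44.653,124.655) → (51.378,134.468) → (63.073,136.651) → (72.886,129.926) → (75.069,118.231) → (68.344,108.418) → (56.649,106.235), returning to the start.

G21
G90
G00 X116.723 Y118.175
M3 S531
G01 X114.678 Y69.535 F2280
G01 X45.225 Y34.718 F2280
G01 X68.708 Y35.858 F2280
G01 X57.912 Y64.645 F2280
M5
G00 X56.649 Y106.235
M3 S531
G01 X46.836 Y112.960 F2280
G01 X44.653 Y124.655 F2280
G01 X51.378 Y134.468 F2280
G01 X63.073 Y136.651 F2280
G01 X72.886 Y129.926 F2280
G01 X75.069 Y118.231 F2280
G01 X68.344 Y108.418 F2280
G01 X56.649 Y106.235 F2280
M5
G00 X0.000 Y0.000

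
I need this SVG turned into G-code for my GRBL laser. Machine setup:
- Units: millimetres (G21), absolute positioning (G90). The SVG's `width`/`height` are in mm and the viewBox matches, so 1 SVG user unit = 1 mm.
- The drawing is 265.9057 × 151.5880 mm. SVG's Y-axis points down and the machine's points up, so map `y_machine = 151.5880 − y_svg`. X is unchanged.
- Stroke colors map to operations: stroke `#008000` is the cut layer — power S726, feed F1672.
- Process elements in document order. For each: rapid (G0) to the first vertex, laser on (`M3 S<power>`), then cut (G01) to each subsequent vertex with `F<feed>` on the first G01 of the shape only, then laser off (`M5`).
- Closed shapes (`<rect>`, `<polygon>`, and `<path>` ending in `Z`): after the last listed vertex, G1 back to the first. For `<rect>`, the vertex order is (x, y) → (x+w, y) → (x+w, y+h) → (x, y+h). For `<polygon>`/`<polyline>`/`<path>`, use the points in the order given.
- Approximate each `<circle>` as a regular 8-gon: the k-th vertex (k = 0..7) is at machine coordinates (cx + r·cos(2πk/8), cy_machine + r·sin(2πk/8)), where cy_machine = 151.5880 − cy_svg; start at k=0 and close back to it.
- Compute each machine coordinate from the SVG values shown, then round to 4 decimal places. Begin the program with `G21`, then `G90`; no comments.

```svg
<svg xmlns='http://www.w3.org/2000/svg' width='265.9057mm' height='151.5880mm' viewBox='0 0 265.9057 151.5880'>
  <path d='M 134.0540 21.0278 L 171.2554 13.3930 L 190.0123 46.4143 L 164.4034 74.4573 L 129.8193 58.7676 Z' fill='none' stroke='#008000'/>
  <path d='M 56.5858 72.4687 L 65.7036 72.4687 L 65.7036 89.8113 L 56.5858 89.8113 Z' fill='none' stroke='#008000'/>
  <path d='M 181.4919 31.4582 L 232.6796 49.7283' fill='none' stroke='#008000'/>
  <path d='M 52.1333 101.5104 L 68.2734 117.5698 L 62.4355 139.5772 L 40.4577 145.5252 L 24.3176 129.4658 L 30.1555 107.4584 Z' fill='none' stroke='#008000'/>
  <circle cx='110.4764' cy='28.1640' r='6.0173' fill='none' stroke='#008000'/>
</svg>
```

1 u = 1 mm; y_m = 151.5880 − y.

[1] `<path>` regular polygon, #008000→cut S726 F1672: (134.0540,130.5602) → (171.2554,138.1950) → (190.0123,105.1737) → (164.4034,77.1307) → (129.8193,92.8204) → (134.0540,130.5602) (closed)

[2] `<path>` rectangle, #008000→cut S726 F1672: (56.5858,79.1193) → (65.7036,79.1193) → (65.7036,61.7767) → (56.5858,61.7767) → (56.5858,79.1193) (closed)

[3] `<path>` line segment, #008000→cut S726 F1672: (181.4919,120.1298) → (232.6796,101.8597)

[4] `<path>` regular polygon, #008000→cut S726 F1672: (52.1333,50.0776) → (68.2734,34.0182) → (62.4355,12.0108) → (40.4577,6.0628) → (24.3176,22.1222) → (30.1555,44.1296) → (52.1333,50.0776) (closed)

[5] `<circle>` circle, #008000→cut S726 F1672: (116.4937,123.4240) → (114.7313,127.6789) → (110.4764,129.4413) → (106.2215,127.6789) → (104.4591,123.4240) → (106.2215,119.1691) → (110.4764,117.4067) → (114.7313,119.1691) → (116.4937,123.4240) (closed)

G21
G90
G0 X134.0540 Y130.5602
M3 S726
G01 X171.2554 Y138.1950 F1672
G01 X190.0123 Y105.1737
G01 X164.4034 Y77.1307
G01 X129.8193 Y92.8204
G01 X134.0540 Y130.5602
M5
G0 X56.5858 Y79.1193
M3 S726
G01 X65.7036 Y79.1193 F1672
G01 X65.7036 Y61.7767
G01 X56.5858 Y61.7767
G01 X56.5858 Y79.1193
M5
G0 X181.4919 Y120.1298
M3 S726
G01 X232.6796 Y101.8597 F1672
M5
G0 X52.1333 Y50.0776
M3 S726
G01 X68.2734 Y34.0182 F1672
G01 X62.4355 Y12.0108
G01 X40.4577 Y6.0628
G01 X24.3176 Y22.1222
G01 X30.1555 Y44.1296
G01 X52.1333 Y50.0776
M5
G0 X116.4937 Y123.4240
M3 S726
G01 X114.7313 Y127.6789 F1672
G01 X110.4764 Y129.4413
G01 X106.2215 Y127.6789
G01 X104.4591 Y123.4240
G01 X106.2215 Y119.1691
G01 X110.4764 Y117.4067
G01 X114.7313 Y119.1691
G01 X116.4937 Y123.4240
M5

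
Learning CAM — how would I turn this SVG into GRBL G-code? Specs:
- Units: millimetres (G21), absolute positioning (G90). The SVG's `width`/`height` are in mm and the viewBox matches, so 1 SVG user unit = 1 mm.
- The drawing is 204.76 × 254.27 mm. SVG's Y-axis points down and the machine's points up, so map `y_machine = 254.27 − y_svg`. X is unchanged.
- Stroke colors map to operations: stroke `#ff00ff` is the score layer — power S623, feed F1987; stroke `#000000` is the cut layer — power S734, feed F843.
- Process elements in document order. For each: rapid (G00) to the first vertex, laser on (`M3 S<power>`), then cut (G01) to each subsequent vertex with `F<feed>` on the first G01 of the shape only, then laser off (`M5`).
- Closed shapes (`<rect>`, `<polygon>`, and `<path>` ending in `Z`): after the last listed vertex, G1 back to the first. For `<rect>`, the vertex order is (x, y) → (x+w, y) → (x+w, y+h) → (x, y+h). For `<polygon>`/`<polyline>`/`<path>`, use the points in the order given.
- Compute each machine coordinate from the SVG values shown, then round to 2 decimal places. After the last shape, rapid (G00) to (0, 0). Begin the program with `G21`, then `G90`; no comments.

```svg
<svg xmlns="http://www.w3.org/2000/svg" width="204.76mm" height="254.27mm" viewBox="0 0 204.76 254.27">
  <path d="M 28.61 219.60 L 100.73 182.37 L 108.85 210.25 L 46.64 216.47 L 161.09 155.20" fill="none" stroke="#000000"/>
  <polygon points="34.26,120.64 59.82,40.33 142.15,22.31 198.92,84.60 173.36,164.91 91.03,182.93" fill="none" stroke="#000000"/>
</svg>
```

G21
G90
G00 X28.61 Y34.67
M3 S734
G01 X100.73 Y71.90 F843
G01 X108.85 Y44.02
G01 X46.64 Y37.80
G01 X161.09 Y99.07
M5
G00 X34.26 Y133.63
M3 S734
G01 X59.82 Y213.94 F843
G01 X142.15 Y231.96
G01 X198.92 Y169.67
G01 X173.36 Y89.36
G01 X91.03 Y71.34
G01 X34.26 Y133.63
M5
G00 X0.00 Y0.00

Since the viewBox matches the mm dimensions, user units are millimetres directly. The only transform is the Y-flip y_m = 254.27 − y_svg.

Shape 1 is a open polyline drawn with `<path>`. Its stroke #000000 means cut at S734, F843. After flipping Y the toolpath is (28.61,34.67) → (100.73,71.90) → (108.85,44.02) → (46.64,37.80) → (161.09,99.07).

Shape 2 is a regular polygon drawn with `<polygon>`. Its stroke #000000 means cut at S734, F843. After flipping Y the toolpath is (34.26,133.63) → (59.82,213.94) → (142.15,231.96) → (198.92,169.67) → (173.36,89.36) → (91.03,71.34) → (34.26,133.63), returning to the start.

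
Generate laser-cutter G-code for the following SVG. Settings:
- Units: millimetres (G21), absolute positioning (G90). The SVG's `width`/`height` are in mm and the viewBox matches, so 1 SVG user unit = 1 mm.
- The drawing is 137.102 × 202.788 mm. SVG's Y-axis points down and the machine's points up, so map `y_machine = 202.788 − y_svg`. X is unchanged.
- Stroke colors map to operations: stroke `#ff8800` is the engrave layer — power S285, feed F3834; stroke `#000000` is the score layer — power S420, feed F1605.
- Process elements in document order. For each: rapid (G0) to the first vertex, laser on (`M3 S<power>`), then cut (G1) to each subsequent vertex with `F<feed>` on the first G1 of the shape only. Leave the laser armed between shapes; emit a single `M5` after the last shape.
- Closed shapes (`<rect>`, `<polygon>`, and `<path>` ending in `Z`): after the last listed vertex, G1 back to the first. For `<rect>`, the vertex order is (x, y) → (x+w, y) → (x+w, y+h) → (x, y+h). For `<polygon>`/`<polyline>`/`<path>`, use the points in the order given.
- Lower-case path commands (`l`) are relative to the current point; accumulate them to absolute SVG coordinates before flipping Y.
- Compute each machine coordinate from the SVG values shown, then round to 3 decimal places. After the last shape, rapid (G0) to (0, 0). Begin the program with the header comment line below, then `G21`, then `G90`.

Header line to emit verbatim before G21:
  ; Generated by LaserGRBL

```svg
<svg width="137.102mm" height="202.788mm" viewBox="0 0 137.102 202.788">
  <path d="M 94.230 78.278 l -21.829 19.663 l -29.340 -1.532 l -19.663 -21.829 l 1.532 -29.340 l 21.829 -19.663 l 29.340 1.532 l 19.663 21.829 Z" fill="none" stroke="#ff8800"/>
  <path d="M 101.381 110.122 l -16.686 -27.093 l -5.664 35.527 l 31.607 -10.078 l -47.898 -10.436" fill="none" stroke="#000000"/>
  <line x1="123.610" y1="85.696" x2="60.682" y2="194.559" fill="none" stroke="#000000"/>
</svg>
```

; Generated by LaserGRBL
G21
G90
G0 X94.230 Y124.510
M3 S285
G1 X72.401 Y104.847 F3834
G1 X43.061 Y106.379
G1 X23.398 Y128.208
G1 X24.930 Y157.548
G1 X46.759 Y177.211
G1 X76.099 Y175.679
G1 X95.762 Y153.850
G1 X94.230 Y124.510
G0 X101.381 Y92.666
M3 S420
G1 X84.695 Y119.759 F1605
G1 X79.031 Y84.232
G1 X110.638 Y94.310
G1 X62.740 Y104.746
G0 X123.610 Y117.092
M3 S420
G1 X60.682 Y8.229 F1605
M5
G0 X0.000 Y0.000

1 u = 1 mm; y_m = 202.788 − y.

[1] `<path>` regular polygon, #ff8800→engrave S285 F3834: (94.230,124.510) → (72.401,104.847) → (43.061,106.379) → (23.398,128.208) → (24.930,157.548) → (46.759,177.211) → (76.099,175.679) → (95.762,153.850) → (94.230,124.510) (closed)

[2] `<path>` open polyline, #000000→score S420 F1605: (101.381,92.666) → (84.695,119.759) → (79.031,84.232) → (110.638,94.310) → (62.740,104.746)

[3] `<line>` line segment, #000000→score S420 F1605: (123.610,117.092) → (60.682,8.229)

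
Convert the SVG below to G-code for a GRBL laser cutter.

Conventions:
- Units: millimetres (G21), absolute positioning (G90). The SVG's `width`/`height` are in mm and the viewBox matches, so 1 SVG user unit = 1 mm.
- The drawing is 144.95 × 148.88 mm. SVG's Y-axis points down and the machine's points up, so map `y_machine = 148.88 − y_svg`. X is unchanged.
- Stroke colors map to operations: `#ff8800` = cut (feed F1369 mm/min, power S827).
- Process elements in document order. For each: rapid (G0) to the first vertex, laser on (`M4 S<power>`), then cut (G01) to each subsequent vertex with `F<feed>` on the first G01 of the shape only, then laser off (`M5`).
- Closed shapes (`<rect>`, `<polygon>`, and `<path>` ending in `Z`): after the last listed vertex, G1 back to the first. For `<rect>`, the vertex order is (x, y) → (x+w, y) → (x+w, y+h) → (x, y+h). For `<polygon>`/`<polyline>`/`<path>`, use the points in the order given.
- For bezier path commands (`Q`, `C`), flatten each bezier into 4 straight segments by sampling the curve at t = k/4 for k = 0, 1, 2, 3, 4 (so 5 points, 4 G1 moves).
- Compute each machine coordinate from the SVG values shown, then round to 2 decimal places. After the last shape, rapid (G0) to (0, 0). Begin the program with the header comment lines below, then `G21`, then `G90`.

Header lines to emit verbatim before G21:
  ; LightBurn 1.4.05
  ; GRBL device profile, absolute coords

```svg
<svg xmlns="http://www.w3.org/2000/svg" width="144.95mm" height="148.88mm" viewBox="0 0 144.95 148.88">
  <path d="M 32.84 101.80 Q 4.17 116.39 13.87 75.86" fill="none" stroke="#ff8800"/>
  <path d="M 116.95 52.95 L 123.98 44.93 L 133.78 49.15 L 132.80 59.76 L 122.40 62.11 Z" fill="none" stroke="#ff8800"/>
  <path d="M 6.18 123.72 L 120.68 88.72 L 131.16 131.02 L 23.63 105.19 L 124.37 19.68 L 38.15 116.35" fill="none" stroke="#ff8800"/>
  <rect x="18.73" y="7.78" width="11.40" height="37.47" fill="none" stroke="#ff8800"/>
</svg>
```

viewBox `0 0 144.95 148.88` with mm width/height → 1 unit = 1 mm. Flip: y_m = 148.88 − y_svg.

**Shape 1** — `<path>` quadratic bezier, stroke `#ff8800` → cut (S827, F1369). Control points (SVG): P0=(32.84,101.80), P1=(4.17,116.39), P2=(13.87,75.86); sampled at t=k/4. Machine vertices: (32.84,47.08) → (20.90,43.23) → (13.76,46.27) → (11.42,56.20) → (13.87,73.02). Open path.

**Shape 2** — `<path>` regular polygon, stroke `#ff8800` → cut (S827, F1369). Machine vertices: (116.95,95.93) → (123.98,103.95) → (133.78,99.73) → (132.80,89.12) → (122.40,86.77) → (116.95,95.93). Closed: final G1 returns to the first vertex.

**Shape 3** — `<path>` open polyline, stroke `#ff8800` → cut (S827, F1369). Machine vertices: (6.18,25.16) → (120.68,60.16) → (131.16,17.86) → (23.63,43.69) → (124.37,129.20) → (38.15,32.53). Open path.

**Shape 4** — `<rect>` rectangle, stroke `#ff8800` → cut (S827, F1369). Machine vertices: (18.73,141.10) → (30.13,141.10) → (30.13,103.63) → (18.73,103.63) → (18.73,141.10). Closed: final G1 returns to the first vertex.

; LightBurn 1.4.05
; GRBL device profile, absolute coords
G21
G90
G0 X32.84 Y47.08
M4 S827
G01 X20.90 Y43.23 F1369
G01 X13.76 Y46.27
G01 X11.42 Y56.20
G01 X13.87 Y73.02
M5
G0 X116.95 Y95.93
M4 S827
G01 X123.98 Y103.95 F1369
G01 X133.78 Y99.73
G01 X132.80 Y89.12
G01 X122.40 Y86.77
G01 X116.95 Y95.93
M5
G0 X6.18 Y25.16
M4 S827
G01 X120.68 Y60.16 F1369
G01 X131.16 Y17.86
G01 X23.63 Y43.69
G01 X124.37 Y129.20
G01 X38.15 Y32.53
M5
G0 X18.73 Y141.10
M4 S827
G01 X30.13 Y141.10 F1369
G01 X30.13 Y103.63
G01 X18.73 Y103.63
G01 X18.73 Y141.10
M5
G0 X0.00 Y0.00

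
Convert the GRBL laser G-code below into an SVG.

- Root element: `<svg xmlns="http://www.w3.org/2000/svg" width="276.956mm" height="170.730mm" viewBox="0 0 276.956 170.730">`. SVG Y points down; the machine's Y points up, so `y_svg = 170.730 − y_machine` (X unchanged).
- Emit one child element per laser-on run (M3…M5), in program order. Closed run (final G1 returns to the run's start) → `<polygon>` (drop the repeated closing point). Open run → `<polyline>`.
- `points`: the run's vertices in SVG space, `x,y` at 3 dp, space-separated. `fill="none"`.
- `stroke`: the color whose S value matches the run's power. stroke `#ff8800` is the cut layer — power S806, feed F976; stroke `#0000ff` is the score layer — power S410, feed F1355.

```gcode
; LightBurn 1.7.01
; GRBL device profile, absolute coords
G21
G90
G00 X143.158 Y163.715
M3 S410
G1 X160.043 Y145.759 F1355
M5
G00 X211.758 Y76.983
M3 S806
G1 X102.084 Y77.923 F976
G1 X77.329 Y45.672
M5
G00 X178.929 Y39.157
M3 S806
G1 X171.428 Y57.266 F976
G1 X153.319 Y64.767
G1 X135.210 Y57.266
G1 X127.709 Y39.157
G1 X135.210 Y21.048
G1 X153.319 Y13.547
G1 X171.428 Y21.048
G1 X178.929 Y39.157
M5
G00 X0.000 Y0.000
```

Machine Y-up, SVG Y-down with viewBox height 170.730, so y_svg = 170.730 − y_machine; X carries over.

Run 1: power S410 maps to stroke `#0000ff` (score). The run is open, so emit a `<polyline>` with points (Y-flipped): 143.158,7.015 160.043,24.971.

Run 2: power S806 maps to stroke `#ff8800` (cut). The run is open, so emit a `<polyline>` with points (Y-flipped): 211.758,93.747 102.084,92.807 77.329,125.058.

Run 3: S806 ⇒ cut layer `#ff8800`. The run returns to its start, so emit a `<polygon>` with points (Y-flipped): 178.929,131.573 171.428,113.464 153.319,105.963 135.210,113.464 127.709,131.573 135.210,149.682 153.319,157.183 171.428,149.682.

<svg xmlns="http://www.w3.org/2000/svg" width="276.956mm" height="170.730mm" viewBox="0 0 276.956 170.730">
  <polyline points="143.158,7.015 160.043,24.971" fill="none" stroke="#0000ff"/>
  <polyline points="211.758,93.747 102.084,92.807 77.329,125.058" fill="none" stroke="#ff8800"/>
  <polygon points="178.929,131.573 171.428,113.464 153.319,105.963 135.210,113.464 127.709,131.573 135.210,149.682 153.319,157.183 171.428,149.682" fill="none" stroke="#ff8800"/>
</svg>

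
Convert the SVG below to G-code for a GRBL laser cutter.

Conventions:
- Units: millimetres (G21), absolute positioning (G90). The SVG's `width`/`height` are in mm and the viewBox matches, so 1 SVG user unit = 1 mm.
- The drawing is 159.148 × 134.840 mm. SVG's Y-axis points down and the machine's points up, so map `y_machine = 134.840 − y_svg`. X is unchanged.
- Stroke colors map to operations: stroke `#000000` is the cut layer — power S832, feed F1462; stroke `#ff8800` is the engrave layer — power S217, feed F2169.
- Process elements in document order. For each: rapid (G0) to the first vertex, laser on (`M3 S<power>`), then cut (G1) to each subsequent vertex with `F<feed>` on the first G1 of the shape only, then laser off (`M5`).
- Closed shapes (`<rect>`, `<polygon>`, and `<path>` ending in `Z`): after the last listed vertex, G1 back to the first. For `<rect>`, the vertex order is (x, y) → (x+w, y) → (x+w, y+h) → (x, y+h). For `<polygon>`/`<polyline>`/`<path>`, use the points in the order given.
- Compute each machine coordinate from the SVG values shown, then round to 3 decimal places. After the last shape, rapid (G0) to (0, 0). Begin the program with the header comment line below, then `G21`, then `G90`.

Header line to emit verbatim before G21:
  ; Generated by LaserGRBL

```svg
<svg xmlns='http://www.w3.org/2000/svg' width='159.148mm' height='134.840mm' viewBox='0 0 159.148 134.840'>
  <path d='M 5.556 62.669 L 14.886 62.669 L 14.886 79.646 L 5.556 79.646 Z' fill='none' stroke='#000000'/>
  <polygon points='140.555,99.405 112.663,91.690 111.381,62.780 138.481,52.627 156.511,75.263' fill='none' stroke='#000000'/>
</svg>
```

; Generated by LaserGRBL
G21
G90
G0 X5.556 Y72.171
M3 S832
G1 X14.886 Y72.171 F1462
G1 X14.886 Y55.194
G1 X5.556 Y55.194
G1 X5.556 Y72.171
M5
G0 X140.555 Y35.435
M3 S832
G1 X112.663 Y43.150 F1462
G1 X111.381 Y72.060
G1 X138.481 Y82.213
G1 X156.511 Y59.577
G1 X140.555 Y35.435
M5
G0 X0.000 Y0.000

1 u = 1 mm; y_m = 134.840 − y.

[1] `<path>` rectangle, #000000→cut S832 F1462: (5.556,72.171) → (14.886,72.171) → (14.886,55.194) → (5.556,55.194) → (5.556,72.171) (closed)

[2] `<polygon>` regular polygon, #000000→cut S832 F1462: (140.555,35.435) → (112.663,43.150) → (111.381,72.060) → (138.481,82.213) → (156.511,59.577) → (140.555,35.435) (closed)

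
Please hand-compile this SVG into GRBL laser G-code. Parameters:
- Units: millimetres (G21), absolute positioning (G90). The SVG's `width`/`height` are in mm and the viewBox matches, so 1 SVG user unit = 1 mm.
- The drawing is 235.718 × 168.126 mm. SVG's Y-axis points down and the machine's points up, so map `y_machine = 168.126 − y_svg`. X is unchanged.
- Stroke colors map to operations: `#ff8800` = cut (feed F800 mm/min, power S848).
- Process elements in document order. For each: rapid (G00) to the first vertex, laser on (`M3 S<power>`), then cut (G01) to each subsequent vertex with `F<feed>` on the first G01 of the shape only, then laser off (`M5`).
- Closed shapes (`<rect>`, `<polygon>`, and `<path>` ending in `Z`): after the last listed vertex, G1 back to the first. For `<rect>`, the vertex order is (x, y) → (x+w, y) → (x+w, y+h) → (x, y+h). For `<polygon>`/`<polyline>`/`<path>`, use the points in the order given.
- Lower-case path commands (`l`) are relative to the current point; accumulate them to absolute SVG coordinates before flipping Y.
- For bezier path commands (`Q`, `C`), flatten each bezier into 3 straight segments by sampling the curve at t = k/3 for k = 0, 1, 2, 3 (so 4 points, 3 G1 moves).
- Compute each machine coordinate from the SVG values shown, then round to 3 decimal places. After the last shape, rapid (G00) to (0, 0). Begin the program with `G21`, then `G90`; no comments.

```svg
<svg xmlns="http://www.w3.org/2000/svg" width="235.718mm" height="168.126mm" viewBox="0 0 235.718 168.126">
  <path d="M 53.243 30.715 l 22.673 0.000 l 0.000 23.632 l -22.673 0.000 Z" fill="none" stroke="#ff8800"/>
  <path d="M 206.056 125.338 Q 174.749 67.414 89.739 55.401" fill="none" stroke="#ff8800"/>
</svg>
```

viewBox `0 0 235.718 168.126` with mm width/height → 1 unit = 1 mm. Flip: y_m = 168.126 − y_svg.

**Shape 1** — `<path>` rectangle, stroke `#ff8800` → cut (S848, F800). Machine vertices: (53.243,137.411) → (75.916,137.411) → (75.916,113.779) → (53.243,113.779) → (53.243,137.411). Closed: final G1 returns to the first vertex.

**Shape 2** — `<path>` quadratic bezier, stroke `#ff8800` → cut (S848, F800). Control points (SVG): P0=(206.056,125.338), P1=(174.749,67.414), P2=(89.739,55.401); sampled at t=k/3. Machine vertices: (206.056,42.788) → (179.218,76.303) → (140.445,99.615) → (89.739,112.725). Open path.

G21
G90
G00 X53.243 Y137.411
M3 S848
G01 X75.916 Y137.411 F800
G01 X75.916 Y113.779
G01 X53.243 Y113.779
G01 X53.243 Y137.411
M5
G00 X206.056 Y42.788
M3 S848
G01 X179.218 Y76.303 F800
G01 X140.445 Y99.615
G01 X89.739 Y112.725
M5
G00 X0.000 Y0.000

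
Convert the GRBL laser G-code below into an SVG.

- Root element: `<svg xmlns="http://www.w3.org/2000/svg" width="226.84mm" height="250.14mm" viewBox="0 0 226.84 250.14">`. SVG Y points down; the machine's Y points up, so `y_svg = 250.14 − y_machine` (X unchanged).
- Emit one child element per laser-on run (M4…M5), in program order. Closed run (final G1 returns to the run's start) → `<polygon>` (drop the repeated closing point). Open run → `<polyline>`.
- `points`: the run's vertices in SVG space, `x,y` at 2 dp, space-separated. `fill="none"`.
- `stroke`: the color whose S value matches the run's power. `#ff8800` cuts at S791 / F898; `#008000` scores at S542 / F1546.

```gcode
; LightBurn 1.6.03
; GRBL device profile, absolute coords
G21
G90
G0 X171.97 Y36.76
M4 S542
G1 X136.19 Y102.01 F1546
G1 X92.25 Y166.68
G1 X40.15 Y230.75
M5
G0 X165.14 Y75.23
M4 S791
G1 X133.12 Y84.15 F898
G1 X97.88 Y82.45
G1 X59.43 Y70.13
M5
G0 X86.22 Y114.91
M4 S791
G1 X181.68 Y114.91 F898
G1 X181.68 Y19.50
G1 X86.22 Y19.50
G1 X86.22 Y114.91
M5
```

<svg xmlns="http://www.w3.org/2000/svg" width="226.84mm" height="250.14mm" viewBox="0 0 226.84 250.14">
  <polyline points="171.97,213.38 136.19,148.13 92.25,83.46 40.15,19.39" fill="none" stroke="#008000"/>
  <polyline points="165.14,174.91 133.12,165.99 97.88,167.69 59.43,180.01" fill="none" stroke="#ff8800"/>
  <polygon points="86.22,135.23 181.68,135.23 181.68,230.64 86.22,230.64" fill="none" stroke="#ff8800"/>
</svg>

Each laser-on run becomes one SVG element. Flip Y back into SVG space with y_svg = 250.14 − y_machine.

Run 1: S542 ⇒ score layer `#008000`. The run is open, so emit a `<polyline>` with points (Y-flipped): 171.97,213.38 136.19,148.13 92.25,83.46 40.15,19.39.

Run 2: power S791 maps to stroke `#ff8800` (cut). The run is open, so emit a `<polyline>` with points (Y-flipped): 165.14,174.91 133.12,165.99 97.88,167.69 59.43,180.01.

Run 3: power S791 maps to stroke `#ff8800` (cut). The run returns to its start, so emit a `<polygon>` with points (Y-flipped): 86.22,135.23 181.68,135.23 181.68,230.64 86.22,230.64.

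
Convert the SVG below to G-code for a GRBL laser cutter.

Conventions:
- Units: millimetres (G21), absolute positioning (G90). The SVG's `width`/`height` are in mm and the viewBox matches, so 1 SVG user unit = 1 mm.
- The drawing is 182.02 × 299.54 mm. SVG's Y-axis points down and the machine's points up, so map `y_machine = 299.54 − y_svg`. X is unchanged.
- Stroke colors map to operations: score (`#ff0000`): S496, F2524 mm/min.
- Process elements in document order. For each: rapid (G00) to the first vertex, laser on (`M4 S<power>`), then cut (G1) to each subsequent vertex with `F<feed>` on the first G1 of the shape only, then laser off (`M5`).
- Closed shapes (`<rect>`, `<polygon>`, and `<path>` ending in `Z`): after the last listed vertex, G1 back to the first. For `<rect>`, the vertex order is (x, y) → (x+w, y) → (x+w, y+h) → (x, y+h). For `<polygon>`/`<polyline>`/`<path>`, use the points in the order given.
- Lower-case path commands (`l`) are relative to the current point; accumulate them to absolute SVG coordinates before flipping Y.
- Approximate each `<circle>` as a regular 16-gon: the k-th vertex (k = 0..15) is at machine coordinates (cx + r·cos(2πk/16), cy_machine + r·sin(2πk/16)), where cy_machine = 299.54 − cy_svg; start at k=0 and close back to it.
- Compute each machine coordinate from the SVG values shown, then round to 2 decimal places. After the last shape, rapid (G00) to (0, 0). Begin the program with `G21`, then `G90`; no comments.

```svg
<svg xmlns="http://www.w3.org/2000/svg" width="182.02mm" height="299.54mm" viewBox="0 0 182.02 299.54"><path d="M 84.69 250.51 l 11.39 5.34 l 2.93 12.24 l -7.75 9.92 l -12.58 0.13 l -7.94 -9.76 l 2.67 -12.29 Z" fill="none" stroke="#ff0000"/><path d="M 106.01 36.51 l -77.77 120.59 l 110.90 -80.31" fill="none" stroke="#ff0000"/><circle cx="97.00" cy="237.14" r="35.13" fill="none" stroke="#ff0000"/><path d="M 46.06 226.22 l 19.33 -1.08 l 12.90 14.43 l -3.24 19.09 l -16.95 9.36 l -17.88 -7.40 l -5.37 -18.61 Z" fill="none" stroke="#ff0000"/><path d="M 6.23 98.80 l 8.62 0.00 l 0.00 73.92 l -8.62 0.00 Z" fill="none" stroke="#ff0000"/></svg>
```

Since the viewBox matches the mm dimensions, user units are millimetres directly. The only transform is the Y-flip y_m = 299.54 − y_svg.

Shape 1 is a regular polygon drawn with `<path>`. Its stroke #ff0000 means score at S496, F2524. After flipping Y the toolpath is (84.69,49.03) → (96.08,43.69) → (99.01,31.45) → (91.26,21.53) → (78.68,21.40) → (70.74,31.16) → (73.41,43.45) → (84.69,49.03), returning to the start.

Shape 2 is a open polyline drawn with `<path>`. Its stroke #ff0000 means score at S496, F2524. After flipping Y the toolpath is (106.01,263.03) → (28.24,142.44) → (139.14,222.75).

Shape 3 is a circle drawn with `<circle>`. Its stroke #ff0000 means score at S496, F2524. After flipping Y the toolpath is (132.13,62.40) → (129.46,75.84) → (121.84,87.24) → (110.44,94.86) → (97.00,97.53) → (83.56,94.86) → (72.16,87.24) → (64.54,75.84) → (61.87,62.40) → (64.54,48.96) → (72.16,37.56) → (83.56,29.94) → (97.00,27.27) → (110.44,29.94) → (121.84,37.56) → (129.46,48.96) → (132.13,62.40), returning to the start.

Shape 4 is a regular polygon drawn with `<path>`. Its stroke #ff0000 means score at S496, F2524. After flipping Y the toolpath is (46.06,73.32) → (65.39,74.40) → (78.29,59.97) → (75.05,40.88) → (58.10,31.52) → (40.22,38.92) → (34.85,57.53) → (46.06,73.32), returning to the start.

Shape 5 is a rectangle drawn with `<path>`. Its stroke #ff0000 means score at S496, F2524. After flipping Y the toolpath is (6.23,200.74) → (14.85,200.74) → (14.85,126.82) → (6.23,126.82) → (6.23,200.74), returning to the start.

G21
G90
G00 X84.69 Y49.03
M4 S496
G1 X96.08 Y43.69 F2524
G1 X99.01 Y31.45
G1 X91.26 Y21.53
G1 X78.68 Y21.40
G1 X70.74 Y31.16
G1 X73.41 Y43.45
G1 X84.69 Y49.03
M5
G00 X106.01 Y263.03
M4 S496
G1 X28.24 Y142.44 F2524
G1 X139.14 Y222.75
M5
G00 X132.13 Y62.40
M4 S496
G1 X129.46 Y75.84 F2524
G1 X121.84 Y87.24
G1 X110.44 Y94.86
G1 X97.00 Y97.53
G1 X83.56 Y94.86
G1 X72.16 Y87.24
G1 X64.54 Y75.84
G1 X61.87 Y62.40
G1 X64.54 Y48.96
G1 X72.16 Y37.56
G1 X83.56 Y29.94
G1 X97.00 Y27.27
G1 X110.44 Y29.94
G1 X121.84 Y37.56
G1 X129.46 Y48.96
G1 X132.13 Y62.40
M5
G00 X46.06 Y73.32
M4 S496
G1 X65.39 Y74.40 F2524
G1 X78.29 Y59.97
G1 X75.05 Y40.88
G1 X58.10 Y31.52
G1 X40.22 Y38.92
G1 X34.85 Y57.53
G1 X46.06 Y73.32
M5
G00 X6.23 Y200.74
M4 S496
G1 X14.85 Y200.74 F2524
G1 X14.85 Y126.82
G1 X6.23 Y126.82
G1 X6.23 Y200.74
M5
G00 X0.00 Y0.00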